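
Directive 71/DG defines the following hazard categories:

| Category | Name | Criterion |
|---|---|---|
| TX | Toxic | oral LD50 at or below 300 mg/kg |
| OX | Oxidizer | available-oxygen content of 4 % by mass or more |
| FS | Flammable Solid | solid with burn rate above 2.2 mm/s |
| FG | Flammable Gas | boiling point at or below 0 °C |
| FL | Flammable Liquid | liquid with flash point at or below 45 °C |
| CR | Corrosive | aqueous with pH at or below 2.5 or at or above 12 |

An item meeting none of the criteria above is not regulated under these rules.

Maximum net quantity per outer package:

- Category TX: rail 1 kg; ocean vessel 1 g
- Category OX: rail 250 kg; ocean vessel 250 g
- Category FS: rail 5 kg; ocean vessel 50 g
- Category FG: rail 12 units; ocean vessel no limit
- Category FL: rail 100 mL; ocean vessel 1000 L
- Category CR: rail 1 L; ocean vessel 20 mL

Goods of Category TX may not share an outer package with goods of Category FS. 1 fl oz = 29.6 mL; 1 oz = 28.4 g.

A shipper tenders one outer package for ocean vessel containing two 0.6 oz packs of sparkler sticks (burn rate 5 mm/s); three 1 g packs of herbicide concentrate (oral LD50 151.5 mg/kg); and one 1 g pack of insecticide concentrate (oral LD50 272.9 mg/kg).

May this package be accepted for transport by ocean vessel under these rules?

No

With burn rate 5 mm/s (> 2.2 mm/s), the sparkler sticks fall in Category FS.
The herbicide concentrate has oral LD50 151.5 mg/kg, which is ≤ 300 mg/kg, so it is Category TX (Toxic).
Oral LD50 272.9 mg/kg meets the Category TX criterion (Toxic), so the insecticide concentrate is Category TX.
Total Category TX: (three 1 g packs = 3 g) + 1 g = 4 g.
4 g > 1 g (ocean vessel limit, Category TX) — over the limit.
Category FS quantity: two 0.6 oz packs = 34.08 g.
34.08 g ≤ 50 g (ocean vessel limit, Category FS) — within limit.
Category TX and Category FS may not share an outer package.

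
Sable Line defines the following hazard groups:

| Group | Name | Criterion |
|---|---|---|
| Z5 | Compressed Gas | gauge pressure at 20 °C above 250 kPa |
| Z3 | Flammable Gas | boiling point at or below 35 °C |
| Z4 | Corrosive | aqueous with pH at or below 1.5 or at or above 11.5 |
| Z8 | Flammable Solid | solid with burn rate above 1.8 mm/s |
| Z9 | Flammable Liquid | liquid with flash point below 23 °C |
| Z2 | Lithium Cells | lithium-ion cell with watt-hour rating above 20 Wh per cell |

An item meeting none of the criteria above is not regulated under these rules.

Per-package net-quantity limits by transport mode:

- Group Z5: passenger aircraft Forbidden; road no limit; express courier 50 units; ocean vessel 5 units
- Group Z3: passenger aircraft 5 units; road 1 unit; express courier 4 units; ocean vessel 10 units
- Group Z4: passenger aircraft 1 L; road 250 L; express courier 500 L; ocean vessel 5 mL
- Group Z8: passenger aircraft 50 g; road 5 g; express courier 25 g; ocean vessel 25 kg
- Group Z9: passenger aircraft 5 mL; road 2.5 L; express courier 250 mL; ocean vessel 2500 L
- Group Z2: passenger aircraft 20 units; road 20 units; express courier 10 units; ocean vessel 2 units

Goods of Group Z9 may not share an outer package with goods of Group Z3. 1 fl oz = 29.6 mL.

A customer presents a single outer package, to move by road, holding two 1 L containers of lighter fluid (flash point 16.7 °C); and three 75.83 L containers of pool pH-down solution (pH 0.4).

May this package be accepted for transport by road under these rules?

With flash point 16.7 °C (< 23 °C), the lighter fluid falls in Group Z9.
With pH 0.4 (≤ 1.5), the pool pH-down solution falls in Group Z4.
Group Z9 quantity: two 1 L containers = 2 L.
2 L ≤ 2.5 L (road limit, Group Z9) — within limit.
Group Z4 quantity: three 75.83 L containers = 227.49 L.
That is within the Group Z4 road limit of 250 L.
The segregation rule (Group Z9 with Group Z3) does not apply to Group Z9 with Group Z4.
Every hazard group is within its road limit and no segregation rule is violated.

Yes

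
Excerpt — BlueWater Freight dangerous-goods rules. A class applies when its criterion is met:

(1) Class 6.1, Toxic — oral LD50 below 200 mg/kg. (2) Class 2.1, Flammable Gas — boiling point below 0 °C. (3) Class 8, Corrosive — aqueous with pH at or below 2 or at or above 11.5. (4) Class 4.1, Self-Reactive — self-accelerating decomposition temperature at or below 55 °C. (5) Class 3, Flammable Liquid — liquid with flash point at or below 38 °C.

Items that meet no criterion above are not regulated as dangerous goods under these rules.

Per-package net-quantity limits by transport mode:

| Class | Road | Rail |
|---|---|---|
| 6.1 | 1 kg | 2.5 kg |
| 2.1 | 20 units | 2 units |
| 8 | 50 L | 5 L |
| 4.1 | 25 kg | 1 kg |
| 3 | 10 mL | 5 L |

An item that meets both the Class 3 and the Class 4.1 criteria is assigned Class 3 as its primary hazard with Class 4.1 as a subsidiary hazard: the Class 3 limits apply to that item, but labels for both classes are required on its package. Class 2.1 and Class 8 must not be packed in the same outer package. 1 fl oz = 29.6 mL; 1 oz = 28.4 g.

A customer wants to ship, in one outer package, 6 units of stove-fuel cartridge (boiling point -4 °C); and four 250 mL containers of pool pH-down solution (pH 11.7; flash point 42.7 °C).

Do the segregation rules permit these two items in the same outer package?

With boiling point -4 °C (< 0 °C), the stove-fuel cartridge falls in Class 2.1.
Pool pH-down solution: pH 11.7 ≥ 11.5 → Class 8 (Corrosive).
Class 2.1 and Class 8 may not share an outer package.

No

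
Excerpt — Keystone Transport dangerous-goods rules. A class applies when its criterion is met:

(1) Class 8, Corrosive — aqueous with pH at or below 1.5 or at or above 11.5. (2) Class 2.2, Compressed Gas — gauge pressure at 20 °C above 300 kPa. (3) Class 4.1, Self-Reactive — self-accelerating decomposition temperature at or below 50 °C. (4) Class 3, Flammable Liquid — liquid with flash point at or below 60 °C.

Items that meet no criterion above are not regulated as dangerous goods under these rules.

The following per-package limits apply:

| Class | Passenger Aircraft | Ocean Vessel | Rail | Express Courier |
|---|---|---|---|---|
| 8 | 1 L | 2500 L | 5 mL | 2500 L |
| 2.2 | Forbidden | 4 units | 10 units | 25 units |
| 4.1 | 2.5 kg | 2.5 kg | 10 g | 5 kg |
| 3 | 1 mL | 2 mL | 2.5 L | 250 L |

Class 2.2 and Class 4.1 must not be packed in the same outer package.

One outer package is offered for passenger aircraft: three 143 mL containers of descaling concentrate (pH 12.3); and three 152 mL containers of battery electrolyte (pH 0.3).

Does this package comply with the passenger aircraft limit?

Yes

pH 12.3 meets the Class 8 criterion (Corrosive), so the descaling concentrate is Class 8.
pH 0.3 meets the Class 8 criterion (Corrosive), so the battery electrolyte is Class 8.
Total Class 8: (three 143 mL containers = 429 mL) + (three 152 mL containers = 456 mL) = 885 mL.
That is within the Class 8 passenger aircraft limit of 1 L.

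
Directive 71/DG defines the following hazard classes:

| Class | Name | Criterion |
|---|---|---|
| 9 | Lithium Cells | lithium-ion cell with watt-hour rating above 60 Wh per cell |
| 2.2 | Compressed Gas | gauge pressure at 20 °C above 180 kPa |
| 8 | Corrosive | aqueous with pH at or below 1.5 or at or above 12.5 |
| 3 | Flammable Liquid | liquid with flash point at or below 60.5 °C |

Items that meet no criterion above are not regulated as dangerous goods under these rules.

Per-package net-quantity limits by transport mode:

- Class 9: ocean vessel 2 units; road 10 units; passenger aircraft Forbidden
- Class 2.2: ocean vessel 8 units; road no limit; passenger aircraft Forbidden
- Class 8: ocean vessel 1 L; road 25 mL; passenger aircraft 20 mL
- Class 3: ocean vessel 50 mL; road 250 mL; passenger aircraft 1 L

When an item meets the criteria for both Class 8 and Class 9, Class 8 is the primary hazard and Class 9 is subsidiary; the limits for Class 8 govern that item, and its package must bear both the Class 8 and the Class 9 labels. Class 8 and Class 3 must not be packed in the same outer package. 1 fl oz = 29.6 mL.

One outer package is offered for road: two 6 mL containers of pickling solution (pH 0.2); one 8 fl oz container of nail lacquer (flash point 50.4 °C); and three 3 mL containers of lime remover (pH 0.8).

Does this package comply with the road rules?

No

pH 0.2 meets the Class 8 criterion (Corrosive), so the pickling solution is Class 8.
Nail lacquer: flash point 50.4 °C ≤ 60.5 °C → Class 3 (Flammable Liquid).
pH 0.8 meets the Class 8 criterion (Corrosive), so the lime remover is Class 8.
Class 8 net quantity: (two 6 mL containers = 12 mL) + (three 3 mL containers = 9 mL) = 21 mL.
21 mL ≤ 25 mL (road limit, Class 8) — within limit.
Class 3 quantity: one 8 fl oz container = 236.8 mL.
236.8 mL ≤ 250 mL (road limit, Class 3) — within limit.
Class 8 and Class 3 may not share an outer package.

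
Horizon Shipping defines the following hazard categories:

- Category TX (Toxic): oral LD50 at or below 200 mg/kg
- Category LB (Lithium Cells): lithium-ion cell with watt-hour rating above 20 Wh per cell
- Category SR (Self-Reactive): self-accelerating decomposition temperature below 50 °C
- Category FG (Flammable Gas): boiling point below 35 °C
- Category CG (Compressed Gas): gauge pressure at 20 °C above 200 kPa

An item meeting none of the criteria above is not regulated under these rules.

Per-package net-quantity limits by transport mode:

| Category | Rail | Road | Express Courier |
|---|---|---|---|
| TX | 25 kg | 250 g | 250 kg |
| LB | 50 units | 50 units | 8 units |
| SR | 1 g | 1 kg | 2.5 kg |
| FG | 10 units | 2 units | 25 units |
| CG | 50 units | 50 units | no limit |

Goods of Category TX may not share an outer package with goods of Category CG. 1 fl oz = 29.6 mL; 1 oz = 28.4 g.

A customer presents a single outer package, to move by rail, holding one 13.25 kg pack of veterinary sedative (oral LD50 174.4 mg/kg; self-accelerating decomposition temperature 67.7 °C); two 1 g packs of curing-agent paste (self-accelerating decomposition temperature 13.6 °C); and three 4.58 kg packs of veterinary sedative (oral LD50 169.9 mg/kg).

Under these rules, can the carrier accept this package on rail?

No

Oral LD50 174.4 mg/kg meets the Category TX criterion (Toxic), so the veterinary sedative is Category TX.
The curing-agent paste has self-accelerating decomposition temperature 13.6 °C, which is < 50 °C, so it is Category SR (Self-Reactive).
Veterinary sedative: oral LD50 169.9 mg/kg ≤ 200 mg/kg → Category TX (Toxic).
Category SR quantity: two 1 g packs = 2 g.
2 g > 1 g (rail limit, Category SR) — over the limit.
Category TX net quantity: 13.25 kg + (three 4.58 kg packs = 13.74 kg) = 26.99 kg.
26.99 kg > 25 kg (rail limit, Category TX) — over the limit.
The segregation rule (Category TX with Category CG) does not apply to Category SR with Category TX.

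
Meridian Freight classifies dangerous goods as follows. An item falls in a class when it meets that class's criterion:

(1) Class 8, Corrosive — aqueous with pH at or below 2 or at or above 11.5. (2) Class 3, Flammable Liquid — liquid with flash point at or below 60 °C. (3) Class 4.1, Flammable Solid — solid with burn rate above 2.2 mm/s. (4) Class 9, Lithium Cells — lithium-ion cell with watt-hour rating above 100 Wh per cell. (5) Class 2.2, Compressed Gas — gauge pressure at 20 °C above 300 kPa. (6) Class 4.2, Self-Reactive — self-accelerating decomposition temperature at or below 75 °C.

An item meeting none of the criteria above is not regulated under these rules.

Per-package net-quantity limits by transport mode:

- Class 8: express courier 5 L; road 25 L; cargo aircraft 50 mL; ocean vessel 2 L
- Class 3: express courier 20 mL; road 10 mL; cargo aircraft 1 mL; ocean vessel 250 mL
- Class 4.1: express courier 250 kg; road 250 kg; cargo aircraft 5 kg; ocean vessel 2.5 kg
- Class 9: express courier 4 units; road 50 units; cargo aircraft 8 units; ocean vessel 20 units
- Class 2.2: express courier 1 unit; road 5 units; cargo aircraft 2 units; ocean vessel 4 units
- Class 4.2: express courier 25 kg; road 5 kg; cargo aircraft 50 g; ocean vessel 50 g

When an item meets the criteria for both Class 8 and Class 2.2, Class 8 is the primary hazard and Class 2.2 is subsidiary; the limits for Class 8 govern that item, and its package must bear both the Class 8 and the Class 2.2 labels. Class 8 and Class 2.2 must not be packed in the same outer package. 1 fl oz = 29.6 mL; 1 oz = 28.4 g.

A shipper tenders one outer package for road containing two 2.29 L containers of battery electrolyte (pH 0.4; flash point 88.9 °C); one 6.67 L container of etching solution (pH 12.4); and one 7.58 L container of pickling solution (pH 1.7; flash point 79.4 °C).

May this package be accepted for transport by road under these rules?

The battery electrolyte has pH 0.4, which is ≤ 2, so it is Class 8 (Corrosive).
Etching solution: pH 12.4 ≥ 11.5 → Class 8 (Corrosive).
pH 1.7 meets the Class 8 criterion (Corrosive), so the pickling solution is Class 8.
Total Class 8: (two 2.29 L containers = 4.58 L) + 6.67 L + 7.58 L = 18.83 L.
18.83 L ≤ 25 L (road limit, Class 8) — within limit.

Yes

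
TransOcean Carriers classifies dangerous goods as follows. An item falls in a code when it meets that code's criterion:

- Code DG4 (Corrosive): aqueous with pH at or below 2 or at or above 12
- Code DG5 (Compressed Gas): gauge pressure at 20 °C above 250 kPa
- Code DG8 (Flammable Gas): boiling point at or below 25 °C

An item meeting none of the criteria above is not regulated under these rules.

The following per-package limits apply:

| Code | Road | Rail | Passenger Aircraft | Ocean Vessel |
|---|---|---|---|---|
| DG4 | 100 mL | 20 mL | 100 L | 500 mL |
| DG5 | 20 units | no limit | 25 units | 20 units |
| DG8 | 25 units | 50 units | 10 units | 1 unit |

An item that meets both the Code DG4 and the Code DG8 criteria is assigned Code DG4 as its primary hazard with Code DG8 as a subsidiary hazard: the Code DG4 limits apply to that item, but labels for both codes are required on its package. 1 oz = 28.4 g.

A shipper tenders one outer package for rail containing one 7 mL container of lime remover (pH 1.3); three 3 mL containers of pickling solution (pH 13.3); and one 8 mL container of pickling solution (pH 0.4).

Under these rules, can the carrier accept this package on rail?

The lime remover has pH 1.3, which is ≤ 2, so it is Code DG4 (Corrosive).
With pH 13.3 (≥ 12), the pickling solution falls in Code DG4.
Pickling solution: pH 0.4 ≤ 2 → Code DG4 (Corrosive).
Code DG4 net quantity: 7 mL + (three 3 mL containers = 9 mL) + 8 mL = 24 mL.
24 mL > 20 mL (rail limit, Code DG4) — over the limit.

No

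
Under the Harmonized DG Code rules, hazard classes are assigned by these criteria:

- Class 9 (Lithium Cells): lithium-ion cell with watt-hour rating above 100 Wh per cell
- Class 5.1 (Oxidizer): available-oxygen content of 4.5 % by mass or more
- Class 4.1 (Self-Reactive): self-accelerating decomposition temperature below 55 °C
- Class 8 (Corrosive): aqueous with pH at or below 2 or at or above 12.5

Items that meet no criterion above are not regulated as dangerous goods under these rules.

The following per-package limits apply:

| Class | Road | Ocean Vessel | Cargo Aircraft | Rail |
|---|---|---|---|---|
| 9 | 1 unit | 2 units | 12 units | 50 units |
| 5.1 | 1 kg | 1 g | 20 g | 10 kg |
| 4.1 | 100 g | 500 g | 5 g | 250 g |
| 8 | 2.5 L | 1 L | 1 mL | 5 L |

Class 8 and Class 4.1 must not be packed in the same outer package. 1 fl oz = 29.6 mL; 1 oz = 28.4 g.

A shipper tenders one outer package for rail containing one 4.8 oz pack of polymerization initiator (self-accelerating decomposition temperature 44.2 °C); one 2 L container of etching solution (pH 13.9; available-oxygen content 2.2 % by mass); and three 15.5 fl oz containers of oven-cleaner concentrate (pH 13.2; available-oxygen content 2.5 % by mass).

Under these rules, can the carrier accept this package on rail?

No

With self-accelerating decomposition temperature 44.2 °C (< 55 °C), the polymerization initiator falls in Class 4.1.
With pH 13.9 (≥ 12.5), the etching solution falls in Class 8.
Oven-cleaner concentrate: pH 13.2 ≥ 12.5 → Class 8 (Corrosive).
Total Class 8: 2 L + (three 15.5 fl oz containers = 1376.4 mL) = 3376.4 mL.
3376.4 mL is within the rail limit of 5 L for Class 8.
Class 4.1 quantity: one 4.8 oz pack = 136.32 g.
136.32 g is within the rail limit of 250 g for Class 4.1.
Class 8 and Class 4.1 may not share an outer package.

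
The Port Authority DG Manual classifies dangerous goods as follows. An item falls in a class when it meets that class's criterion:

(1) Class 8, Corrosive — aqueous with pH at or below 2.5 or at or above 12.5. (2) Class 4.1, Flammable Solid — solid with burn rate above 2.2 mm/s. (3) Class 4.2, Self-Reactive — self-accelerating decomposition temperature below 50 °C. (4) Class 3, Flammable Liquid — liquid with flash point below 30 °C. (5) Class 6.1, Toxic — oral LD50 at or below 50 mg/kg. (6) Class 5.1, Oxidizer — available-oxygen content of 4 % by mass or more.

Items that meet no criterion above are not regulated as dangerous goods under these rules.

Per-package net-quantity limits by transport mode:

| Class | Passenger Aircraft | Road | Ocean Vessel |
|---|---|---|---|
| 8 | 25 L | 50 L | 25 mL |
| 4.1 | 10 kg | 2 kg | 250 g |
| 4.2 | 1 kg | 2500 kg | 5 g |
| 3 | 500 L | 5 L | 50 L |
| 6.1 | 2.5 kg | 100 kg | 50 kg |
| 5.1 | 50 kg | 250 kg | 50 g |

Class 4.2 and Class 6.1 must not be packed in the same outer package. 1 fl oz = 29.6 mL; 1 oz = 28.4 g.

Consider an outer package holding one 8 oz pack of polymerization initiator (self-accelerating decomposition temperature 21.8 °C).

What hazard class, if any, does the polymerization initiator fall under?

Class 4.2

With self-accelerating decomposition temperature 21.8 °C (< 50 °C), the polymerization initiator falls in Class 4.2.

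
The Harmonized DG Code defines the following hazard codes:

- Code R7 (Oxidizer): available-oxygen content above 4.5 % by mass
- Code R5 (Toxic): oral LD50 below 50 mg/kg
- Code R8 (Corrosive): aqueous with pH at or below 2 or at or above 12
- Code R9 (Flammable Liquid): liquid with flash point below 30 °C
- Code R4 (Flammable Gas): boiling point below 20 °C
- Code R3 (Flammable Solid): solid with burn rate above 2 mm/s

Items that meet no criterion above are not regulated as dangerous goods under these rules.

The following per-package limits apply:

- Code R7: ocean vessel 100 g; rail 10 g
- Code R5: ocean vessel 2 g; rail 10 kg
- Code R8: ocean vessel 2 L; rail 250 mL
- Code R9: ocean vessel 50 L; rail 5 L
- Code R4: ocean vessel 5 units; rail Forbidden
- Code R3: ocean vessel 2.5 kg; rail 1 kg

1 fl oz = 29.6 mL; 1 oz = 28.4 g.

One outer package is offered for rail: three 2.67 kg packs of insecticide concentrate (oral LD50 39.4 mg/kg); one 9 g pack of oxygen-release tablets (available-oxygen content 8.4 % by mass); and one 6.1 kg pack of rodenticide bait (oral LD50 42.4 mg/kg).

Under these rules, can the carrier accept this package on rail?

No

The insecticide concentrate has oral LD50 39.4 mg/kg, which is < 50 mg/kg, so it is Code R5 (Toxic).
Available-oxygen content 8.4 % by mass meets the Code R7 criterion (Oxidizer), so the oxygen-release tablets are Code R7.
With oral LD50 42.4 mg/kg (< 50 mg/kg), the rodenticide bait falls in Code R5.
Total Code R5: (three 2.67 kg packs = 8.01 kg) + 6.1 kg = 14.11 kg.
14.11 kg exceeds the rail limit of 10 kg for Code R5.
Code R7 quantity: 9 g.
9 g is within the rail limit of 10 g for Code R7.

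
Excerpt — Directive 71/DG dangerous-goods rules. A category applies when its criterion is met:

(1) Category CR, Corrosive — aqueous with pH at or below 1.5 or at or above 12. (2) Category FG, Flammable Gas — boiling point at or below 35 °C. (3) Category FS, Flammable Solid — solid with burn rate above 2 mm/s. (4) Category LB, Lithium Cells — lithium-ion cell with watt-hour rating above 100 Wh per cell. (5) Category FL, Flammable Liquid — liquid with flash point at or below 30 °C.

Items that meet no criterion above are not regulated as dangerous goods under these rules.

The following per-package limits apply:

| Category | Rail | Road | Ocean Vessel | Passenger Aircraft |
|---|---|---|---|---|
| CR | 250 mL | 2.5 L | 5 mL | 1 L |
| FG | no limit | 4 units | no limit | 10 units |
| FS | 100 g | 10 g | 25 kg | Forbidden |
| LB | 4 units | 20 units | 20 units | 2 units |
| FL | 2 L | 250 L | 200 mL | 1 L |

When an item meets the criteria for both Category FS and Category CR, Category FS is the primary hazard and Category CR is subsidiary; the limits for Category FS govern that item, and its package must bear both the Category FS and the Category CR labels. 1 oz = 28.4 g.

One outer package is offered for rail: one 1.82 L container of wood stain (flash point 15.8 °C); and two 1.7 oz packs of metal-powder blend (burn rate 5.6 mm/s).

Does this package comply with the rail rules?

Yes

The wood stain has flash point 15.8 °C, which is ≤ 30 °C, so it is Category FL (Flammable Liquid).
With burn rate 5.6 mm/s (> 2 mm/s), the metal-powder blend falls in Category FS.
Category FS quantity: two 1.7 oz packs = 96.56 g.
96.56 g ≤ 100 g (rail limit, Category FS) — within limit.
Category FL quantity: 1.82 L.
1.82 L is within the rail limit of 2 L for Category FL.
Every hazard category is within its rail limit and no segregation rule is violated.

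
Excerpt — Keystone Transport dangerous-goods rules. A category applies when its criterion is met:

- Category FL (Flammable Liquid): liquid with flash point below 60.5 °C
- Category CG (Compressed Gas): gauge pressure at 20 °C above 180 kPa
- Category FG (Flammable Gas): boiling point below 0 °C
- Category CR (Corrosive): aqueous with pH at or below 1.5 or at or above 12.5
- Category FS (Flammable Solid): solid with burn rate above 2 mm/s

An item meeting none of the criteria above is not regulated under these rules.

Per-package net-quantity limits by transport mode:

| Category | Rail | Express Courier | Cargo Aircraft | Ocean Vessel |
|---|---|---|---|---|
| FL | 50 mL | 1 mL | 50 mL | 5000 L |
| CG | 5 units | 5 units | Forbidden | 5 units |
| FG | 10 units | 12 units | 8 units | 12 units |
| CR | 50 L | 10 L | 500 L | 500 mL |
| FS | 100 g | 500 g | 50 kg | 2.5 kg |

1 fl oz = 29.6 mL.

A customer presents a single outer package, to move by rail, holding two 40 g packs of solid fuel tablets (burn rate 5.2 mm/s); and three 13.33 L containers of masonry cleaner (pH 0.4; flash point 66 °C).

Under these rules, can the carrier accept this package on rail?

The solid fuel tablets have burn rate 5.2 mm/s, which is > 2 mm/s, so they are Category FS (Flammable Solid).
Masonry cleaner: pH 0.4 ≤ 1.5 → Category CR (Corrosive).
Category FS quantity: two 40 g packs = 80 g.
80 g is within the rail limit of 100 g for Category FS.
Category CR quantity: three 13.33 L containers = 39.99 L.
39.99 L ≤ 50 L (rail limit, Category CR) — within limit.
Every hazard category is within its rail limit and no segregation rule is violated.

Yes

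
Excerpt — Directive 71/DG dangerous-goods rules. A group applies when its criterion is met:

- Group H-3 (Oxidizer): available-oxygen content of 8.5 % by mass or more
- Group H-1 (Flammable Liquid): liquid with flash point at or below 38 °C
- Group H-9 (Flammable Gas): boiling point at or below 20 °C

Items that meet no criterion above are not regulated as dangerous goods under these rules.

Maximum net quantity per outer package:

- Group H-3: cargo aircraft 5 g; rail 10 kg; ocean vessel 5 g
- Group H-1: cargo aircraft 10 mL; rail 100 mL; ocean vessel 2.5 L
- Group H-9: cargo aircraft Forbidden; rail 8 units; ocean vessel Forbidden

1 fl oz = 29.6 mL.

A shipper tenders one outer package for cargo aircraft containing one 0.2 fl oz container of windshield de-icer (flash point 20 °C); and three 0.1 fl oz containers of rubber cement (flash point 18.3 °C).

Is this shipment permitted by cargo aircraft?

No

Flash point 20 °C meets the Group H-1 criterion (Flammable Liquid), so the windshield de-icer is Group H-1.
Rubber cement: flash point 18.3 °C ≤ 38 °C → Group H-1 (Flammable Liquid).
Group H-1 net quantity: (one 0.2 fl oz container = 5.92 mL) + (three 0.1 fl oz containers = 8.88 mL) = 14.8 mL.
That exceeds the Group H-1 cargo aircraft limit of 10 mL.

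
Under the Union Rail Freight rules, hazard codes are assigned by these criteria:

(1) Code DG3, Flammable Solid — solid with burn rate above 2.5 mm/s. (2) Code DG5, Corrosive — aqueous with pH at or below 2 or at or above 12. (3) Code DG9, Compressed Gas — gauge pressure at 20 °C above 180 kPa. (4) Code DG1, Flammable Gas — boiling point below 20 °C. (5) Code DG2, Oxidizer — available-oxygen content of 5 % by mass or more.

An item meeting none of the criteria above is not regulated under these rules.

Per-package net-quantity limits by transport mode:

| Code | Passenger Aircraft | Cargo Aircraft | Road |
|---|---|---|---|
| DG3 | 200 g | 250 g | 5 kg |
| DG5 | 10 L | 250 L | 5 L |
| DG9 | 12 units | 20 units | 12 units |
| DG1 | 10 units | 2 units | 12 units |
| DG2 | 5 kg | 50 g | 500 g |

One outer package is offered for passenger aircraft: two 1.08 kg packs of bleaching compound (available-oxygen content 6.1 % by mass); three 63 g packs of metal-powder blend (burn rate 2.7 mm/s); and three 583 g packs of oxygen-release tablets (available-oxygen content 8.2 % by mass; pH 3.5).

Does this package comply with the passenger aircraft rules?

Yes

Available-oxygen content 6.1 % by mass meets the Code DG2 criterion (Oxidizer), so the bleaching compound is Code DG2.
Metal-powder blend: burn rate 2.7 mm/s > 2.5 mm/s → Code DG3 (Flammable Solid).
The oxygen-release tablets have available-oxygen content 8.2 % by mass, which is ≥ 5 % by mass, so they are Code DG2 (Oxidizer).
Total Code DG2: (two 1.08 kg packs = 2.16 kg) + (three 583 g packs = 1.749 kg) = 3.909 kg.
3.909 kg ≤ 5 kg (passenger aircraft limit, Code DG2) — within limit.
Code DG3 quantity: three 63 g packs = 189 g.
That is within the Code DG3 passenger aircraft limit of 200 g.
Every hazard code is within its passenger aircraft limit and no segregation rule is violated.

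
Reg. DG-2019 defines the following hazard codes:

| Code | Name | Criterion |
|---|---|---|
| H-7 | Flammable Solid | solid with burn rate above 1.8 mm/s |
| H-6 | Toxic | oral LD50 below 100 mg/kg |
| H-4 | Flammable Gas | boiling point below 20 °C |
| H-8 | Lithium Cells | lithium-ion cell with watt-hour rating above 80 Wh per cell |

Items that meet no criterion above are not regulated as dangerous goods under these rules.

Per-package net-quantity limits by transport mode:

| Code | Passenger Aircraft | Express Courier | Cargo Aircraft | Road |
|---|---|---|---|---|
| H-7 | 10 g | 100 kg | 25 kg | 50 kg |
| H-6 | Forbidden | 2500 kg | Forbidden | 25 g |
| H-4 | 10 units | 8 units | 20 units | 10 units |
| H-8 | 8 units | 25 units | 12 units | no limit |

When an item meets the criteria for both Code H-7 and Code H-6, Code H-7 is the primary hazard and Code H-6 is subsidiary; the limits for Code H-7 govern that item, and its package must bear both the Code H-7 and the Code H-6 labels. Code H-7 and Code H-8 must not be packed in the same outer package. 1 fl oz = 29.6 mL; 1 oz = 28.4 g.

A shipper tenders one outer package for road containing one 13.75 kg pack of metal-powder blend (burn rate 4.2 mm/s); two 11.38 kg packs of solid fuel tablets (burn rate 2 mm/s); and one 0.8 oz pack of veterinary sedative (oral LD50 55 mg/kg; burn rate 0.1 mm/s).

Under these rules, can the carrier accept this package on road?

Yes

Metal-powder blend: burn rate 4.2 mm/s > 1.8 mm/s → Code H-7 (Flammable Solid).
Solid fuel tablets: burn rate 2 mm/s > 1.8 mm/s → Code H-7 (Flammable Solid).
With oral LD50 55 mg/kg (< 100 mg/kg), the veterinary sedative falls in Code H-6.
Code H-7 net quantity: 13.75 kg + (two 11.38 kg packs = 22.76 kg) = 36.51 kg.
That is within the Code H-7 road limit of 50 kg.
Code H-6 quantity: one 0.8 oz pack = 22.72 g.
22.72 g ≤ 25 g (road limit, Code H-6) — within limit.
The segregation rule (Code H-7 with Code H-8) does not apply to Code H-7 with Code H-6.
Every hazard code is within its road limit and no segregation rule is violated.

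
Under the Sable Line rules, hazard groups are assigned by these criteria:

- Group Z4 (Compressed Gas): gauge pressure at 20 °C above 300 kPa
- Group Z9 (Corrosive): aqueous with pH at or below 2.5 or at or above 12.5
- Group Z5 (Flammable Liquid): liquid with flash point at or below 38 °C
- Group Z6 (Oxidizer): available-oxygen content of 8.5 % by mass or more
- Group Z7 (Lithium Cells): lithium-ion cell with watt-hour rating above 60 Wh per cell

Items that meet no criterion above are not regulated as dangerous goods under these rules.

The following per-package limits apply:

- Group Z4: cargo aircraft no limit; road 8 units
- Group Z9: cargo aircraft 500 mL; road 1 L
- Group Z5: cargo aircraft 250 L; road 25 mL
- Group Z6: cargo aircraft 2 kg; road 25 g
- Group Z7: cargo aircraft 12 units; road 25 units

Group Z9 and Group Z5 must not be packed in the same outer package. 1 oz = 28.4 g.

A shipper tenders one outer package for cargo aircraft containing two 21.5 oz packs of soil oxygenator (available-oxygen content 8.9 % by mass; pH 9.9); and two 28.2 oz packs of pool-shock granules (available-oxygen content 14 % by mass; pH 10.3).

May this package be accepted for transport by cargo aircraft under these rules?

With available-oxygen content 8.9 % by mass (≥ 8.5 % by mass), the soil oxygenator falls in Group Z6.
With available-oxygen content 14 % by mass (≥ 8.5 % by mass), the pool-shock granules fall in Group Z6.
Total Group Z6: (two 21.5 oz packs = 1221.2 g) + (two 28.2 oz packs = 1601.76 g) = 2822.96 g.
2822.96 g exceeds the cargo aircraft limit of 2 kg for Group Z6.

No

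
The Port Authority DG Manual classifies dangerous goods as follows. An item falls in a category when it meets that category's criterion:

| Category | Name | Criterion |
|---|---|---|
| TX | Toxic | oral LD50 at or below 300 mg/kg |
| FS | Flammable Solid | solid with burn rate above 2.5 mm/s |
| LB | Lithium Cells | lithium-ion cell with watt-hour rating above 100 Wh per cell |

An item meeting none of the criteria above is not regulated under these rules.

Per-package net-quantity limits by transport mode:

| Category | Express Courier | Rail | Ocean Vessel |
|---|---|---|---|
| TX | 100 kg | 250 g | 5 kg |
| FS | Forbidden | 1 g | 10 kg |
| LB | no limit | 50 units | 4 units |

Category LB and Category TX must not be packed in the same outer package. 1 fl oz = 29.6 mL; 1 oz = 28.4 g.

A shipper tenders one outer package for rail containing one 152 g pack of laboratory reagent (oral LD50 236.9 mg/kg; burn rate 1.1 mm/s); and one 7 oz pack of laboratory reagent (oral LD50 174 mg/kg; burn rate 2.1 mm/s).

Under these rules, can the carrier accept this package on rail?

Laboratory reagent: oral LD50 236.9 mg/kg ≤ 300 mg/kg → Category TX (Toxic).
Oral LD50 174 mg/kg meets the Category TX criterion (Toxic), so the laboratory reagent is Category TX.
Category TX net quantity: 152 g + (one 7 oz pack = 198.8 g) = 350.8 g.
350.8 g > 250 g (rail limit, Category TX) — over the limit.

No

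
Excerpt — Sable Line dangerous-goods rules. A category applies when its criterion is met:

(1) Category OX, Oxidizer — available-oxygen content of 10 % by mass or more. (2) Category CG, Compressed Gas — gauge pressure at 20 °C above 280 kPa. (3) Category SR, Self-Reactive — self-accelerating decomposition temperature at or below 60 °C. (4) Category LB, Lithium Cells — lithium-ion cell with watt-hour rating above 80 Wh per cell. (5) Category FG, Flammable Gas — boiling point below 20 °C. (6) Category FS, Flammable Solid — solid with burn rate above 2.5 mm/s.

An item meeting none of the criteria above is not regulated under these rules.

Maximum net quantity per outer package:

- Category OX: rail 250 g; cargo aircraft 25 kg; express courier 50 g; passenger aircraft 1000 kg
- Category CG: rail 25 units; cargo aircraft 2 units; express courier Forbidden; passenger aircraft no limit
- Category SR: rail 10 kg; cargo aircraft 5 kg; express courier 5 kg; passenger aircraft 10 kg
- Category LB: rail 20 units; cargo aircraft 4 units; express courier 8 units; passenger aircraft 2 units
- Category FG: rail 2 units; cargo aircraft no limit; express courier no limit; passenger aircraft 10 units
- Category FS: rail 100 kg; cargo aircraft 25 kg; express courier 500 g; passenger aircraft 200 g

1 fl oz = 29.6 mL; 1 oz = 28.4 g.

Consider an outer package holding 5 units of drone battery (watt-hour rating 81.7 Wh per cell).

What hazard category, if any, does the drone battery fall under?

Drone battery: watt-hour rating 81.7 Wh per cell > 80 Wh per cell → Category LB (Lithium Cells).

Category LB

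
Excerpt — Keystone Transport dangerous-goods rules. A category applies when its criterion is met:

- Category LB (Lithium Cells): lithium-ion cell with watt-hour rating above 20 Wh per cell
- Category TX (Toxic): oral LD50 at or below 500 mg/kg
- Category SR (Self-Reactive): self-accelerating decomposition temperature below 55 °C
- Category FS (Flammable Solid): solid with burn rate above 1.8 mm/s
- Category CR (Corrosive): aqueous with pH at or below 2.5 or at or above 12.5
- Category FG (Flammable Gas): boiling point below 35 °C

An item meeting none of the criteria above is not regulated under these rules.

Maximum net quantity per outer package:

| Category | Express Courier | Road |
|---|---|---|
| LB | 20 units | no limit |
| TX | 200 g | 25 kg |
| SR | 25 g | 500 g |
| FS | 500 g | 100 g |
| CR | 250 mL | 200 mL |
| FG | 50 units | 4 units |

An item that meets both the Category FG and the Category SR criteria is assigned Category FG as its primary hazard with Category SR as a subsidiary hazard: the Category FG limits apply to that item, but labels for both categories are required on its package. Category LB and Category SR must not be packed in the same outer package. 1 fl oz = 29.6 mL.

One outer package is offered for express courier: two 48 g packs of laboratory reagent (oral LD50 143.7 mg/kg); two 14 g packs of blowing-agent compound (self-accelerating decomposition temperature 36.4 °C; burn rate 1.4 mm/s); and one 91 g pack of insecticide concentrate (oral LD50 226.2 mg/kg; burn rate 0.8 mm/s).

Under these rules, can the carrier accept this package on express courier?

Laboratory reagent: oral LD50 143.7 mg/kg ≤ 500 mg/kg → Category TX (Toxic).
Blowing-agent compound: self-accelerating decomposition temperature 36.4 °C < 55 °C → Category SR (Self-Reactive).
With oral LD50 226.2 mg/kg (≤ 500 mg/kg), the insecticide concentrate falls in Category TX.
Category TX net quantity: (two 48 g packs = 96 g) + 91 g = 187 g.
187 g is within the express courier limit of 200 g for Category TX.
Category SR quantity: two 14 g packs = 28 g.
28 g exceeds the express courier limit of 25 g for Category SR.
The segregation rule (Category LB with Category SR) does not apply to Category TX with Category SR.

No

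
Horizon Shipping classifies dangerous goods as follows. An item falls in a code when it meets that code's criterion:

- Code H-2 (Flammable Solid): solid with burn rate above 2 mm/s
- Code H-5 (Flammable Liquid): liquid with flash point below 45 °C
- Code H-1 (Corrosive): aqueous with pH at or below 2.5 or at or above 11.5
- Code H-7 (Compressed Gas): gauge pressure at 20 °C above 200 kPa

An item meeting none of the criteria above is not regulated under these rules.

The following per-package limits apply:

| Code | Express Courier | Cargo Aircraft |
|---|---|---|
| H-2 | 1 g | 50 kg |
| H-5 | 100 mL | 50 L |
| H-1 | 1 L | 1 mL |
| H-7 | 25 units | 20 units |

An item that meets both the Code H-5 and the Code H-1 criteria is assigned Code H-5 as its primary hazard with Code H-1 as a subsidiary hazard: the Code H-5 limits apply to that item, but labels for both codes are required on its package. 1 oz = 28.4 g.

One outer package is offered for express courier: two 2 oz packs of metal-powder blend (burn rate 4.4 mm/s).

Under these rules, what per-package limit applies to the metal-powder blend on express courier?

Metal-powder blend: burn rate 4.4 mm/s > 2 mm/s → Code H-2 (Flammable Solid).
The express courier limit for Code H-2 is 1 g.

1 g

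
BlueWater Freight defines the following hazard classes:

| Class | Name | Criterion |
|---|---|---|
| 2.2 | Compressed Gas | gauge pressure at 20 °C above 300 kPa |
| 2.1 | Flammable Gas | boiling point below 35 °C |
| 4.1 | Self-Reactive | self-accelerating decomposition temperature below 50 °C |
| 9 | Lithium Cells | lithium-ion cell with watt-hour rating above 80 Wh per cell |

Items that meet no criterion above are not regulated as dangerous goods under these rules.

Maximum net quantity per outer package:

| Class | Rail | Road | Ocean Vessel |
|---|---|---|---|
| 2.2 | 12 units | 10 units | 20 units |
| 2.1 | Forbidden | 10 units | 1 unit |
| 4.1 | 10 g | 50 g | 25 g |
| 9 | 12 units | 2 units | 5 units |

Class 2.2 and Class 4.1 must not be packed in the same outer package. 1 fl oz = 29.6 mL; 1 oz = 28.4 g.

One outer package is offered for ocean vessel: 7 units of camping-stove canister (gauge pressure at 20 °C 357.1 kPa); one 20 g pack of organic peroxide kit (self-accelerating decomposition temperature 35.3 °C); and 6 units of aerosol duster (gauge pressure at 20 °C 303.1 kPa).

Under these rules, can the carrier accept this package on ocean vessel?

No

The camping-stove canister has gauge pressure at 20 °C 357.1 kPa, which is > 300 kPa, so it is Class 2.2 (Compressed Gas).
The organic peroxide kit has self-accelerating decomposition temperature 35.3 °C, which is < 50 °C, so it is Class 4.1 (Self-Reactive).
With gauge pressure at 20 °C 303.1 kPa (> 300 kPa), the aerosol duster falls in Class 2.2.
Total Class 2.2: 7 units + 6 units = 13 units.
13 units ≤ 20 units (ocean vessel limit, Class 2.2) — within limit.
Class 4.1 quantity: 20 g.
20 g ≤ 25 g (ocean vessel limit, Class 4.1) — within limit.
Class 2.2 and Class 4.1 may not share an outer package.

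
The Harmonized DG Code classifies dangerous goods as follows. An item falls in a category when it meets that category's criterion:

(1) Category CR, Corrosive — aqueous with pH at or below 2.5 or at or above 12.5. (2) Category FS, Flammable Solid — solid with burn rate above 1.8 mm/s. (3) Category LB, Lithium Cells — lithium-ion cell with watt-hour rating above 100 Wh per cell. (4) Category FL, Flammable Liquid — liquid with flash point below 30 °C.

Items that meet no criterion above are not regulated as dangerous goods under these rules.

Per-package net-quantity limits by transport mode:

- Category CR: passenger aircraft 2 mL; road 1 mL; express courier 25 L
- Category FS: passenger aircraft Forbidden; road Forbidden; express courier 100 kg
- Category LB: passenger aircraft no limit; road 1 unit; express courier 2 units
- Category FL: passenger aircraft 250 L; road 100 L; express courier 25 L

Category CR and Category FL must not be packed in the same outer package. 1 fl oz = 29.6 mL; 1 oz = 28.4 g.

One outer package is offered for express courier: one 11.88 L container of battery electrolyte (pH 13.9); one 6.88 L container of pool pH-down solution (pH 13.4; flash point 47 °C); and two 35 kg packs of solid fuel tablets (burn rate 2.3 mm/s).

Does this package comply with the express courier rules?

Yes

With pH 13.9 (≥ 12.5), the battery electrolyte falls in Category CR.
Pool pH-down solution: pH 13.4 ≥ 12.5 → Category CR (Corrosive).
The solid fuel tablets have burn rate 2.3 mm/s, which is > 1.8 mm/s, so they are Category FS (Flammable Solid).
Category CR net quantity: 11.88 L + 6.88 L = 18.76 L.
18.76 L is within the express courier limit of 25 L for Category CR.
Category FS quantity: two 35 kg packs = 70 kg.
70 kg is within the express courier limit of 100 kg for Category FS.
The segregation rule (Category CR with Category FL) does not apply to Category CR with Category FS.
Every hazard category is within its express courier limit and no segregation rule is violated.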